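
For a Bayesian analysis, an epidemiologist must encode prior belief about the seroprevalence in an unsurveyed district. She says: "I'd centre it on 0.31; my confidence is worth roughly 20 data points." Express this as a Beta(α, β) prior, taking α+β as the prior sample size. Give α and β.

α = 6.2, β = 13.8

Under the effective-sample-size interpretation, Beta(α, β) has prior mean α/(α+β) and prior sample size α+β.
So α+β = 20 and α/(α+β) = 0.31, giving α = 0.31·20 = 6.2 and β = 20 − 6.2 = 13.8.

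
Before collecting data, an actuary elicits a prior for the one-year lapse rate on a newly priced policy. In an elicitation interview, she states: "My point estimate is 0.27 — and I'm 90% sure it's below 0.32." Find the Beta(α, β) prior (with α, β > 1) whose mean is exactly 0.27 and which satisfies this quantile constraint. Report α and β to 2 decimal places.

α ≈ 35.86, β ≈ 96.95

With mean 0.27 fixed, write α = 0.27s, β = 0.73s where s = α+β.
Need P(θ < 0.32) = 0.9 under Beta(0.27s, 0.73s). Normal approximation: (q−m)/√(m(1−m)/s) ≈ z_{0.9} = 1.28, so s ≈ 0.27·0.73·(1.28)²/(0.32−0.27)² = 129.5.
At s = 129.5: P(θ<0.32) ≈ 0.897. Adjusting to match 0.9 gives s ≈ 132.81.
So α = 0.27·132.81 ≈ 35.86, β = 0.73·132.81 ≈ 96.95.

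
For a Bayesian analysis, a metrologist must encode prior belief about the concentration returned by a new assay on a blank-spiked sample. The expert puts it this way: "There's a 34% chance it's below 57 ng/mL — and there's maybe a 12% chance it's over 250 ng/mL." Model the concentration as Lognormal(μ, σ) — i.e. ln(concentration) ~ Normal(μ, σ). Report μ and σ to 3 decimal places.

μ ≈ 4.427, σ ≈ 0.931

If T ~ Lognormal(μ,σ) then ln T ~ Normal(μ,σ), so the p-quantile of ln T is μ + z_p·σ.
ln(57) = 4.043 and ln(250) = 5.521; z_{0.34} = -0.4125, z_{0.88} = 1.175.
σ = (5.521 − 4.043)/(1.175 − (-0.4125)) = 0.931.
μ = 4.043 − (-0.4125)·0.931 = 4.427.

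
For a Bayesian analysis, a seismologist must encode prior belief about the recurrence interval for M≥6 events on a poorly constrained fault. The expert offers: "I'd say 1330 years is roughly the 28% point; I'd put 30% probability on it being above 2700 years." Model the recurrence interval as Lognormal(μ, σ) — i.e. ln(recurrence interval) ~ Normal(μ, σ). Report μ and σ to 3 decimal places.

If T ~ Lognormal(μ,σ) then ln T ~ Normal(μ,σ), so the p-quantile of ln T is μ + z_p·σ.
ln(1330) = 7.193 and ln(2700) = 7.901; z_{0.28} = -0.5828, z_{0.7} = 0.5244.
σ = (7.901 − 7.193)/(0.5244 − (-0.5828)) = 0.639.
μ = 7.193 − (-0.5828)·0.639 = 7.566.

μ ≈ 7.566, σ ≈ 0.639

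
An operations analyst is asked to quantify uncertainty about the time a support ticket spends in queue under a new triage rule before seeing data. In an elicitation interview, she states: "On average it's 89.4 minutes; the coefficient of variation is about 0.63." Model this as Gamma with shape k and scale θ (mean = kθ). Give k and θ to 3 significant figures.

k ≈ 2.52, θ ≈ 35.5

For Gamma(k, scale θ): mean = kθ, variance = kθ², so CV = 1/√k.
CV = 0.63, hence k = 1/CV² = 2.52.
Then θ = mean/k = 89.4/2.52 = 35.5.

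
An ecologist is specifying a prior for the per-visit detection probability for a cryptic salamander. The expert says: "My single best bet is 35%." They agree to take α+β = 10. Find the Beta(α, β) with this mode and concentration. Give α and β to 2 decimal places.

For α,β > 1 the Beta mode is (α−1)/(α+β−2). With α+β = 10, the mode is (α−1)/8.
Set (α−1)/8 = 0.35 → α = 1 + 0.35·8 = 3.80.
β = 10 − α = 6.20.

α = 3.80, β = 6.20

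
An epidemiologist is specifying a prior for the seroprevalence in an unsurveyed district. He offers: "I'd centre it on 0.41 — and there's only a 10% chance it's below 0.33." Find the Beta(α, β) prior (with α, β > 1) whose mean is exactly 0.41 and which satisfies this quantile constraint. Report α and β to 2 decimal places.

With mean 0.41 fixed, write α = 0.41s, β = 0.59s where s = α+β.
Need P(θ < 0.33) = 0.1 under Beta(0.41s, 0.59s). Normal approximation: (q−m)/√(m(1−m)/s) ≈ z_{0.1} = -1.28, so s ≈ 0.41·0.59·(-1.28)²/(0.33−0.41)² = 62.1.
At s = 62.1: P(θ<0.33) ≈ 0.097. Adjusting to match 0.1 gives s ≈ 60.71.
So α = 0.41·60.71 ≈ 24.89, β = 0.59·60.71 ≈ 35.82.

α ≈ 24.89, β ≈ 35.82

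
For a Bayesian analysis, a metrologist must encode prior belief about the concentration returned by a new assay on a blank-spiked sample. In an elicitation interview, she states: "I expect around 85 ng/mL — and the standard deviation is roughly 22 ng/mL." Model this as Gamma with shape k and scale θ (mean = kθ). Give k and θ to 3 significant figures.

k ≈ 14.9, θ ≈ 5.69

For Gamma(k, scale θ): mean = kθ, variance = kθ², so CV = 1/√k.
CV = SD/mean = 22/85 = 0.2588, hence k = 1/CV² = 14.9.
Then θ = mean/k = 85/14.9 = 5.69.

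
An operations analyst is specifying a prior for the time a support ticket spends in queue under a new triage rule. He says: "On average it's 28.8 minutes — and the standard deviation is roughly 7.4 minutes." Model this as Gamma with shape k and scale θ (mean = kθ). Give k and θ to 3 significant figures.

For Gamma(k, scale θ): mean = kθ, variance = kθ², so CV = 1/√k.
CV = SD/mean = 7.4/28.8 = 0.2569, hence k = 1/CV² = 15.1.
Then θ = mean/k = 28.8/15.1 = 1.9.

k ≈ 15.1, θ ≈ 1.9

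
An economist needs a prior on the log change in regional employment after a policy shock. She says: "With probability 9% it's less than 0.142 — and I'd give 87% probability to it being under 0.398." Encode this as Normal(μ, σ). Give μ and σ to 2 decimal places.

μ = 0.28, σ = 0.10

For Normal(μ,σ), the p-quantile is μ + z_p·σ. Here z_{0.09} = -1.341, z_{0.87} = 1.126.
So 0.142 = μ − 1.341σ and 0.398 = μ + 1.126σ.
Subtracting: σ = (0.398 − 0.142)/(1.126 − (-1.341)) = 0.10.
Then μ = 0.142 − (-1.341)·0.10 = 0.28.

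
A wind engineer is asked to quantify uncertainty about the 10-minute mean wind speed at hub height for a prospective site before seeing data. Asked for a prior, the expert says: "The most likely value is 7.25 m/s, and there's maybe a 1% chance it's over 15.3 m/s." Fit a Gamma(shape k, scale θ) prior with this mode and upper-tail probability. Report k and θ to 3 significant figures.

Gamma(k,θ) with k>1 has mode (k−1)θ, so θ = 7.25/(k−1).
Need P(X < 15.3) = 0.99 with θ tied to k this way. Start at k = 2, θ = 7.25: P(X<15.3) ≈ 0.623.
Too low — raise k to concentrate. Iterating converges to k ≈ 9.72.
Then θ = 7.25/(9.72−1) ≈ 0.832.

k ≈ 9.72, θ ≈ 0.832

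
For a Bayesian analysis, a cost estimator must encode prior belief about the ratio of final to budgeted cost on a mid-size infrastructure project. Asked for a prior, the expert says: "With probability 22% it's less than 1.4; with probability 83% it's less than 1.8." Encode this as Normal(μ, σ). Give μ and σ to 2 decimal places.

μ = 1.58, σ = 0.23

For Normal(μ,σ), the p-quantile is μ + z_p·σ. Here z_{0.22} = -0.7722, z_{0.83} = 0.9542.
So 1.4 = μ − 0.7722σ and 1.8 = μ + 0.9542σ.
Subtracting: σ = (1.8 − 1.4)/(0.9542 − (-0.7722)) = 0.23.
Then μ = 1.4 − (-0.7722)·0.23 = 1.58.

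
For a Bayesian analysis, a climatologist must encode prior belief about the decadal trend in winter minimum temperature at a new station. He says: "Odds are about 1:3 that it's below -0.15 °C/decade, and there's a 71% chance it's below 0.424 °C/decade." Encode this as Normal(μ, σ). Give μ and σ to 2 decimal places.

μ = 0.17, σ = 0.47

The p-quantile of Normal(μ,σ) is μ + z_p·σ, with z_{0.25} = -0.6745 and z_{0.71} = 0.5534.
Eliminate σ: μ = (z₂·x₁ − z₁·x₂)/(z₂ − z₁) = (0.5534·-0.15 − (-0.6745)·0.424)/1.228 = 0.17.
Then σ = (x₂ − x₁)/(z₂ − z₁) = (0.424 − -0.15)/1.228 = 0.47.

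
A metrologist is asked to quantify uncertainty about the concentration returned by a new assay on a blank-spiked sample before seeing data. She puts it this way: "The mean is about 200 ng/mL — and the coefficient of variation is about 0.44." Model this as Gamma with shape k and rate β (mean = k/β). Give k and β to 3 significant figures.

k ≈ 5.17, β ≈ 0.0258

For Gamma(k, rate β): mean = k/β, variance = k/β², so CV = 1/√k.
CV = 0.44, hence k = 1/CV² = 5.17.
Then β = k/mean = 5.17/200 = 0.0258.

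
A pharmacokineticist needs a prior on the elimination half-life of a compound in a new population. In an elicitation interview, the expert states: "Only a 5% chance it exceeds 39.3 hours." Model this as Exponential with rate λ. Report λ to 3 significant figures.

λ ≈ 0.0762

P(T > 39.3) = e^(−λ·39.3) = 0.05, so λ = −ln(0.05)/39.3 = 0.0762.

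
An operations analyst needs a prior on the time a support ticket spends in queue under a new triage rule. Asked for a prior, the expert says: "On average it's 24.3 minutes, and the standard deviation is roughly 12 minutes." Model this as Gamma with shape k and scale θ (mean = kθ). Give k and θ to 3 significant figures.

k ≈ 4.1, θ ≈ 5.93

For Gamma(k, scale θ): mean = kθ, variance = kθ², so CV = 1/√k.
CV = SD/mean = 12/24.3 = 0.4938, hence k = 1/CV² = 4.1.
Then θ = mean/k = 24.3/4.1 = 5.93.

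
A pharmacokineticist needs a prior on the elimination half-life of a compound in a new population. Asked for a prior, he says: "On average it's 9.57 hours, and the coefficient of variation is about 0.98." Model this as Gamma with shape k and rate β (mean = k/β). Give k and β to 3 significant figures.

k ≈ 1.04, β ≈ 0.109

For Gamma(k, rate β): mean = k/β, variance = k/β², so CV = 1/√k.
CV = 0.98, hence k = 1/CV² = 1.04.
Then β = k/mean = 1.04/9.57 = 0.109.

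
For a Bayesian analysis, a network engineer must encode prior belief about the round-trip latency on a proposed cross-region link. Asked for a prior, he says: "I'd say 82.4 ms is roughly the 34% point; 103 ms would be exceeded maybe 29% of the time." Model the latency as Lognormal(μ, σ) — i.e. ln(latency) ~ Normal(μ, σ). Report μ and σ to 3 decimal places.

μ ≈ 4.507, σ ≈ 0.231

If T ~ Lognormal(μ,σ) then ln T ~ Normal(μ,σ), so the p-quantile of ln T is μ + z_p·σ.
ln(82.4) = 4.412 and ln(103) = 4.635; z_{0.34} = -0.4125, z_{0.71} = 0.5534.
σ = (4.635 − 4.412)/(0.5534 − (-0.4125)) = 0.231.
μ = 4.412 − (-0.4125)·0.231 = 4.507.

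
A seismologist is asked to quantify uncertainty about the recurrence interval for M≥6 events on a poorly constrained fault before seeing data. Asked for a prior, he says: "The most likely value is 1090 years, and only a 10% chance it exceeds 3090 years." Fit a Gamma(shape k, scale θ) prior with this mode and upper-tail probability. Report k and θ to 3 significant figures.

Gamma(k,θ) with k>1 has mode (k−1)θ, so θ = 1090/(k−1).
Need P(X < 3090) = 0.9 with θ tied to k this way. Start at k = 2, θ = 1090: P(X<3090) ≈ 0.775.
Too low — raise k to concentrate. Iterating converges to k ≈ 2.76.
Then θ = 1090/(2.76−1) ≈ 620.

k ≈ 2.76, θ ≈ 620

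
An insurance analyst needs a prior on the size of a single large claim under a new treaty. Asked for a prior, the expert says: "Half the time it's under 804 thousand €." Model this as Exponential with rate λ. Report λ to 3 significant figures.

λ ≈ 0.000862

Exponential median = ln 2 / λ, so λ = ln 2 / 804.0 = 0.000862.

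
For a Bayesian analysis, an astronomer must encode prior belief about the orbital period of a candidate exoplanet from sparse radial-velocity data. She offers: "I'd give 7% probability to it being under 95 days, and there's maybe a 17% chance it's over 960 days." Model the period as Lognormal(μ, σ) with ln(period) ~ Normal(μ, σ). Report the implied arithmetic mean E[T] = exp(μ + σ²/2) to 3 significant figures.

E[T] ≈ 609 days

If T ~ Lognormal(μ,σ) then ln T ~ Normal(μ,σ), so the p-quantile of ln T is μ + z_p·σ.
ln(95) = 4.554 and ln(960) = 6.867; z_{0.07} = -1.476, z_{0.83} = 0.9542.
σ = (6.867 − 4.554)/(0.9542 − (-1.476)) = 0.952.
μ = 4.554 − (-1.476)·0.952 = 5.959.
E[T] = exp(μ + σ²/2) = exp(5.959 + 0.4530) = 609 days.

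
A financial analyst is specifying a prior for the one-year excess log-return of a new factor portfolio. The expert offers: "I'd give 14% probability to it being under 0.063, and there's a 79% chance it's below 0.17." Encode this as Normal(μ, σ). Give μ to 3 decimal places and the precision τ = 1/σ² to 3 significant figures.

The p-quantile of Normal(μ,σ) is μ + z_p·σ, with z_{0.14} = -1.08 and z_{0.79} = 0.8064.
Eliminate σ: μ = (z₂·x₁ − z₁·x₂)/(z₂ − z₁) = (0.8064·0.063 − (-1.08)·0.17)/1.887 = 0.124.
Then σ = (x₂ − x₁)/(z₂ − z₁) = (0.17 − 0.063)/1.887 = 0.057.
Precision τ = 1/σ² = 1/0.05671² = 311.

μ = 0.124, τ = 311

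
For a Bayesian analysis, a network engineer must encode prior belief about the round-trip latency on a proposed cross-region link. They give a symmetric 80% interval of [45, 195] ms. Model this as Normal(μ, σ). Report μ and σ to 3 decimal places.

μ = 120.000, σ = 58.523

A symmetric 80% interval runs μ ± z·σ with z = 1.282.
Half-width = 75, so σ = 75/1.282 = 58.523.
μ is the interval midpoint, 120.000.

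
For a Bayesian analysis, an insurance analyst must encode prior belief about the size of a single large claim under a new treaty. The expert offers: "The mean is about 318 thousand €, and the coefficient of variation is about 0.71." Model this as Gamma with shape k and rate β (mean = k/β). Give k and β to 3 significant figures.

For Gamma(k, rate β): mean = k/β, variance = k/β², so CV = 1/√k.
CV = 0.71, hence k = 1/CV² = 1.98.
Then β = k/mean = 1.98/318 = 0.00624.

k ≈ 1.98, β ≈ 0.00624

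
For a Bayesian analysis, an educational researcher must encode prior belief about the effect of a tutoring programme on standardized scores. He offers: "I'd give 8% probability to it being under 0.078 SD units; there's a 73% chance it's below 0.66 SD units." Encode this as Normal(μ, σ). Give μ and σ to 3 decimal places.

For Normal(μ,σ), the p-quantile is μ + z_p·σ. Here z_{0.08} = -1.405, z_{0.73} = 0.6128.
So 0.078 = μ − 1.405σ and 0.66 = μ + 0.6128σ.
Subtracting: σ = (0.66 − 0.078)/(0.6128 − (-1.405)) = 0.288.
Then μ = 0.078 − (-1.405)·0.288 = 0.483.

μ = 0.483, σ = 0.288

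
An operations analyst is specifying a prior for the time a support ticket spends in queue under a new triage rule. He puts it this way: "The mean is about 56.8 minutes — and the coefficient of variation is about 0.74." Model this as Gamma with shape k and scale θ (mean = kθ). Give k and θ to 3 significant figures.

For Gamma(k, scale θ): mean = kθ, variance = kθ², so CV = 1/√k.
CV = 0.74, hence k = 1/CV² = 1.83.
Then θ = mean/k = 56.8/1.83 = 31.1.

k ≈ 1.83, θ ≈ 31.1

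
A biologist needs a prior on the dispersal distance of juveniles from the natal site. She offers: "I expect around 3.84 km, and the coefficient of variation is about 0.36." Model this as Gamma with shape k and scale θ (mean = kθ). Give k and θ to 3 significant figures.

For Gamma(k, scale θ): mean = kθ, variance = kθ², so CV = 1/√k.
CV = 0.36, hence k = 1/CV² = 7.72.
Then θ = mean/k = 3.84/7.72 = 0.498.

k ≈ 7.72, θ ≈ 0.498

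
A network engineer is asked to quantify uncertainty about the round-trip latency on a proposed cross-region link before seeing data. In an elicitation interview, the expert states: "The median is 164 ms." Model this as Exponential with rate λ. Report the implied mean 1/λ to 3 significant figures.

Exponential median = ln 2 / λ, so λ = ln 2 / 164.0 = 0.00423.
Mean = 1/λ = 237 ms.

mean ≈ 237 ms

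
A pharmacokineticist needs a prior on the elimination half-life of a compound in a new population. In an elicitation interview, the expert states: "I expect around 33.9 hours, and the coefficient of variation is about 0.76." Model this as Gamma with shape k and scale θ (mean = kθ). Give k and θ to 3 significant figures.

For Gamma(k, scale θ): mean = kθ, variance = kθ², so CV = 1/√k.
CV = 0.76, hence k = 1/CV² = 1.73.
Then θ = mean/k = 33.9/1.73 = 19.6.

k ≈ 1.73, θ ≈ 19.6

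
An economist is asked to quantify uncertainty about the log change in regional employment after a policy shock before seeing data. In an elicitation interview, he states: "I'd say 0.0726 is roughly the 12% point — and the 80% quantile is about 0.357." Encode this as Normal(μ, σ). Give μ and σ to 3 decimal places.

μ = 0.238, σ = 0.141

The p-quantile of Normal(μ,σ) is μ + z_p·σ, with z_{0.12} = -1.175 and z_{0.8} = 0.8416.
Eliminate σ: μ = (z₂·x₁ − z₁·x₂)/(z₂ − z₁) = (0.8416·0.0726 − (-1.175)·0.357)/2.017 = 0.238.
Then σ = (x₂ − x₁)/(z₂ − z₁) = (0.357 − 0.0726)/2.017 = 0.141.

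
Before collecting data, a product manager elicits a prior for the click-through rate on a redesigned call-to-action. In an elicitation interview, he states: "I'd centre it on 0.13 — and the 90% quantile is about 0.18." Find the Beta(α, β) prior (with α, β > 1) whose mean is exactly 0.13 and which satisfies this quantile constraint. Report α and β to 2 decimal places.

With mean 0.13 fixed, write α = 0.13s, β = 0.87s where s = α+β.
Need P(θ < 0.18) = 0.9 under Beta(0.13s, 0.87s). Normal approximation: (q−m)/√(m(1−m)/s) ≈ z_{0.9} = 1.28, so s ≈ 0.13·0.87·(1.28)²/(0.18−0.13)² = 74.3.
At s = 74.3: P(θ<0.18) ≈ 0.894. Adjusting to match 0.9 gives s ≈ 78.96.
So α = 0.13·78.96 ≈ 10.26, β = 0.87·78.96 ≈ 68.69.

α ≈ 10.26, β ≈ 68.69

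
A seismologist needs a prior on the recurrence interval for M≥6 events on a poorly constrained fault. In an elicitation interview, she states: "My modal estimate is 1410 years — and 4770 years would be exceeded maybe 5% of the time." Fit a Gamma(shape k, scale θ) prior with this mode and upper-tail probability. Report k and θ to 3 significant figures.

Gamma(k,θ) with k>1 has mode (k−1)θ, so θ = 1410/(k−1).
Need P(X < 4770) = 0.95 with θ tied to k this way. Start at k = 2, θ = 1410: P(X<4770) ≈ 0.851.
Too low — raise k to concentrate. Iterating converges to k ≈ 2.75.
Then θ = 1410/(2.75−1) ≈ 806.

k ≈ 2.75, θ ≈ 806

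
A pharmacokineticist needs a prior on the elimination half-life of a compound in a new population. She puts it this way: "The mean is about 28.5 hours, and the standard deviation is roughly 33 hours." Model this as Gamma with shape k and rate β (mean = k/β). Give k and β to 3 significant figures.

For Gamma(k, rate β): mean = k/β, variance = k/β², so CV = 1/√k.
CV = SD/mean = 33/28.5 = 1.158, hence k = 1/CV² = 0.746.
Then β = k/mean = 0.746/28.5 = 0.0262.

k ≈ 0.746, β ≈ 0.0262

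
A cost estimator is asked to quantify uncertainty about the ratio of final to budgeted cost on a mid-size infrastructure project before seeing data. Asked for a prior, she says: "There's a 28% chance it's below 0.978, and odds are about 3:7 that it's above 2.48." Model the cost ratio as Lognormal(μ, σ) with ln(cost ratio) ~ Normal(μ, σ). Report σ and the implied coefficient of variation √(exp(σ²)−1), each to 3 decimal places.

If T ~ Lognormal(μ,σ) then ln T ~ Normal(μ,σ), so the p-quantile of ln T is μ + z_p·σ.
ln(0.978) = -0.02225 and ln(2.48) = 0.9083; z_{0.28} = -0.5828, z_{0.7} = 0.5244.
σ = (0.9083 − -0.02225)/(0.5244 − (-0.5828)) = 0.840.
μ = -0.02225 − (-0.5828)·0.840 = 0.468.
CV = √(exp(σ²)−1) = √(exp(0.7062)−1) = 1.013.

σ ≈ 0.840, CV ≈ 1.013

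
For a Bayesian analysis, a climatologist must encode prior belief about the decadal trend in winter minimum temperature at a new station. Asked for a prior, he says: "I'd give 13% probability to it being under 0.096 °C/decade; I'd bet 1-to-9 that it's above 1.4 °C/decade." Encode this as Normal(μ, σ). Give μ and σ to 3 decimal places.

For Normal(μ,σ), the p-quantile is μ + z_p·σ. Here z_{0.13} = -1.126, z_{0.9} = 1.282.
So 0.096 = μ − 1.126σ and 1.4 = μ + 1.282σ.
Subtracting: σ = (1.4 − 0.096)/(1.282 − (-1.126)) = 0.542.
Then μ = 0.096 − (-1.126)·0.542 = 0.706.

μ = 0.706, σ = 0.542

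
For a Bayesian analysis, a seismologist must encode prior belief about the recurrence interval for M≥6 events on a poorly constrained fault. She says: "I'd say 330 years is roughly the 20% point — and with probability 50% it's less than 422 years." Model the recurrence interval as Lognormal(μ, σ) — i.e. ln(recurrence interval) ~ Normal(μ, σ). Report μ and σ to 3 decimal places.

μ ≈ 6.045, σ ≈ 0.292

If T ~ Lognormal(μ,σ) then ln T ~ Normal(μ,σ), so the p-quantile of ln T is μ + z_p·σ.
ln(330) = 5.799 and ln(422) = 6.045; z_{0.2} = -0.8416, z_{0.5} = 0.
σ = (6.045 − 5.799)/(0 − (-0.8416)) = 0.292.
μ = 5.799 − (-0.8416)·0.292 = 6.045.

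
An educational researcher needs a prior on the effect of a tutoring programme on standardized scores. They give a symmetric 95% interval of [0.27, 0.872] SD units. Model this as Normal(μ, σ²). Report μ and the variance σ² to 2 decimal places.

A symmetric 95% interval runs μ ± z·σ with z = 1.96.
Half-width = 0.301, so σ = 0.301/1.96 = 0.154 and σ² = 0.02.
μ is the interval midpoint, 0.57.

μ = 0.57, σ² = 0.02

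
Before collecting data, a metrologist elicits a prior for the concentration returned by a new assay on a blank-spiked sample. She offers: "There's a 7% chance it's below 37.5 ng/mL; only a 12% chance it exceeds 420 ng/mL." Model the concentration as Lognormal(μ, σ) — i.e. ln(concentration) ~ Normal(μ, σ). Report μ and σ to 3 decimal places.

μ ≈ 4.969, σ ≈ 0.911

If T ~ Lognormal(μ,σ) then ln T ~ Normal(μ,σ), so the p-quantile of ln T is μ + z_p·σ.
ln(37.5) = 3.624 and ln(420) = 6.04; z_{0.07} = -1.476, z_{0.88} = 1.175.
σ = (6.04 − 3.624)/(1.175 − (-1.476)) = 0.911.
μ = 3.624 − (-1.476)·0.911 = 4.969.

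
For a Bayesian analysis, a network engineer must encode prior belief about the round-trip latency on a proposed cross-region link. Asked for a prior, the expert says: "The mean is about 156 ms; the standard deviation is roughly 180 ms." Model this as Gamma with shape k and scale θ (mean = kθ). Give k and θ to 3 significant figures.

k ≈ 0.751, θ ≈ 208

For Gamma(k, scale θ): mean = kθ, variance = kθ², so CV = 1/√k.
CV = SD/mean = 180/156 = 1.154, hence k = 1/CV² = 0.751.
Then θ = mean/k = 156/0.751 = 208.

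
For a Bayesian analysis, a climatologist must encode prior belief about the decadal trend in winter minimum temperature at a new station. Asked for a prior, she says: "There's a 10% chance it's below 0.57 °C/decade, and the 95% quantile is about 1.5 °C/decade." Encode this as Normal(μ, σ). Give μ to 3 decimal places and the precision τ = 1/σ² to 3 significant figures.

μ = 0.977, τ = 9.9

For Normal(μ,σ), the p-quantile is μ + z_p·σ. Here z_{0.1} = -1.282, z_{0.95} = 1.645.
So 0.57 = μ − 1.282σ and 1.5 = μ + 1.645σ.
Subtracting: σ = (1.5 − 0.57)/(1.645 − (-1.282)) = 0.318.
Then μ = 0.57 − (-1.282)·0.318 = 0.977.
Precision τ = 1/σ² = 1/0.3178² = 9.9.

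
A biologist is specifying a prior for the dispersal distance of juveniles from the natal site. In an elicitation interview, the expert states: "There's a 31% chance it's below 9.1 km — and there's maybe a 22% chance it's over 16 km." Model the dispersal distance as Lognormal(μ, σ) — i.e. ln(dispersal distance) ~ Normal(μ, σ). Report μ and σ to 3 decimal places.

μ ≈ 2.429, σ ≈ 0.445

If T ~ Lognormal(μ,σ) then ln T ~ Normal(μ,σ), so the p-quantile of ln T is μ + z_p·σ.
ln(9.1) = 2.208 and ln(16) = 2.773; z_{0.31} = -0.4959, z_{0.78} = 0.7722.
σ = (2.773 − 2.208)/(0.7722 − (-0.4959)) = 0.445.
μ = 2.208 − (-0.4959)·0.445 = 2.429.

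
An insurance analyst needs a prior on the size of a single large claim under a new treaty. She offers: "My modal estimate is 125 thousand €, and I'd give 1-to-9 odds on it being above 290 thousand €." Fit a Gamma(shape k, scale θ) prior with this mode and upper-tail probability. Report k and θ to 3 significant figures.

Gamma(k,θ) with k>1 has mode (k−1)θ, so θ = 125/(k−1).
Need P(X < 290) = 0.9 with θ tied to k this way. Start at k = 2, θ = 125: P(X<290) ≈ 0.674.
Too low — raise k to concentrate. Iterating converges to k ≈ 3.72.
Then θ = 125/(3.72−1) ≈ 46.

k ≈ 3.72, θ ≈ 46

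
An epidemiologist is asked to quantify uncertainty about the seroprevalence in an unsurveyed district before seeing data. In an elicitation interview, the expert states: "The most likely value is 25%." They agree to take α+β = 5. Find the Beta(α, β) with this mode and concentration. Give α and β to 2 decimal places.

α = 1.75, β = 3.25

For α,β > 1 the Beta mode is (α−1)/(α+β−2). With α+β = 5, the mode is (α−1)/3.
Set (α−1)/3 = 0.25 → α = 1 + 0.25·3 = 1.75.
β = 5 − α = 3.25.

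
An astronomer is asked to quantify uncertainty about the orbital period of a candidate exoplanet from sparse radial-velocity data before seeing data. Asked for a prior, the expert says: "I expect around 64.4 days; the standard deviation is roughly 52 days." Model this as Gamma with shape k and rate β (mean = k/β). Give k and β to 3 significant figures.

For Gamma(k, rate β): mean = k/β, variance = k/β², so CV = 1/√k.
CV = SD/mean = 52/64.4 = 0.8075, hence k = 1/CV² = 1.53.
Then β = k/mean = 1.53/64.4 = 0.0238.

k ≈ 1.53, β ≈ 0.0238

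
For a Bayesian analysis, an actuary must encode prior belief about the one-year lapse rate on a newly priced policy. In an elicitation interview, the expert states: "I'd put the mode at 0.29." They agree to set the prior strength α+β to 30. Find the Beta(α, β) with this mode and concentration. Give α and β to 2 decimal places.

For α,β > 1 the Beta mode is (α−1)/(α+β−2). With α+β = 30, the mode is (α−1)/28.
Set (α−1)/28 = 0.29 → α = 1 + 0.29·28 = 9.12.
β = 30 − α = 20.88.

α = 9.12, β = 20.88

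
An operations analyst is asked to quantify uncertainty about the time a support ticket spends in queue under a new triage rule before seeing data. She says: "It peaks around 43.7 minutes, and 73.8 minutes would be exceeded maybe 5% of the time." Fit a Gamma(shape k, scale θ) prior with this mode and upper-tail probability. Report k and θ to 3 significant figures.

k ≈ 11.2, θ ≈ 4.3

Gamma(k,θ) with k>1 has mode (k−1)θ, so θ = 43.7/(k−1).
Need P(X < 73.8) = 0.95 with θ tied to k this way. Start at k = 2, θ = 43.7: P(X<73.8) ≈ 0.503.
Too low — raise k to concentrate. Iterating converges to k ≈ 11.2.
Then θ = 43.7/(11.2−1) ≈ 4.3.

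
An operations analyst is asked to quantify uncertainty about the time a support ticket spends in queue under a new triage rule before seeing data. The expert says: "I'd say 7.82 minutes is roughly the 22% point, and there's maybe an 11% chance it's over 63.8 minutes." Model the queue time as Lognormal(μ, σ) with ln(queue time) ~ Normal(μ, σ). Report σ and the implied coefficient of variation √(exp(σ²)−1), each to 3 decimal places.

σ ≈ 1.050, CV ≈ 1.419

If T ~ Lognormal(μ,σ) then ln T ~ Normal(μ,σ), so the p-quantile of ln T is μ + z_p·σ.
ln(7.82) = 2.057 and ln(63.8) = 4.156; z_{0.22} = -0.7722, z_{0.89} = 1.227.
σ = (4.156 − 2.057)/(1.227 − (-0.7722)) = 1.050.
μ = 2.057 − (-0.7722)·1.050 = 2.868.
CV = √(exp(σ²)−1) = √(exp(1.1029)−1) = 1.419.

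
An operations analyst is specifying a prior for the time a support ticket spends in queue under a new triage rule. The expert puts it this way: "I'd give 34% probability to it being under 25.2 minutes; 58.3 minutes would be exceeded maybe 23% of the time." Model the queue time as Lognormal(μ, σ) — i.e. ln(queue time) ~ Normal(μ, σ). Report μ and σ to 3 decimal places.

If T ~ Lognormal(μ,σ) then ln T ~ Normal(μ,σ), so the p-quantile of ln T is μ + z_p·σ.
ln(25.2) = 3.227 and ln(58.3) = 4.066; z_{0.34} = -0.4125, z_{0.77} = 0.7388.
σ = (4.066 − 3.227)/(0.7388 − (-0.4125)) = 0.729.
μ = 3.227 − (-0.4125)·0.729 = 3.527.

μ ≈ 3.527, σ ≈ 0.729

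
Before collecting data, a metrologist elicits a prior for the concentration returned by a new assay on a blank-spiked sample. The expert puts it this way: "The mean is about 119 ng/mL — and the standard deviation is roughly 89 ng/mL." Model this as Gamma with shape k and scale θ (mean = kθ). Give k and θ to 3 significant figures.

k ≈ 1.79, θ ≈ 66.6

For Gamma(k, scale θ): mean = kθ, variance = kθ², so CV = 1/√k.
CV = SD/mean = 89/119 = 0.7479, hence k = 1/CV² = 1.79.
Then θ = mean/k = 119/1.79 = 66.6.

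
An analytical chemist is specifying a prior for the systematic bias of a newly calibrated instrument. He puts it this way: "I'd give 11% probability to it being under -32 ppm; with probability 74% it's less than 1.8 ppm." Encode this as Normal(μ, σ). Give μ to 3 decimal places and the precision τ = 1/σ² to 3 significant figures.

The p-quantile of Normal(μ,σ) is μ + z_p·σ, with z_{0.11} = -1.227 and z_{0.74} = 0.6433.
Eliminate σ: μ = (z₂·x₁ − z₁·x₂)/(z₂ − z₁) = (0.6433·-32 − (-1.227)·1.8)/1.87 = -9.829.
Then σ = (x₂ − x₁)/(z₂ − z₁) = (1.8 − -32)/1.87 = 18.076.
Precision τ = 1/σ² = 1/18.08² = 0.00306.

μ = -9.829, τ = 0.00306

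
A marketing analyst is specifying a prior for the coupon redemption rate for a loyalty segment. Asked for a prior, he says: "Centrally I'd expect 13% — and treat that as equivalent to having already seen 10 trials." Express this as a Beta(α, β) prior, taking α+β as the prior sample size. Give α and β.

α = 1.3, β = 8.7

Under the effective-sample-size interpretation, Beta(α, β) has prior mean α/(α+β) and prior sample size α+β.
So α+β = 10 and α/(α+β) = 0.13, giving α = 0.13·10 = 1.3 and β = 10 − 1.3 = 8.7.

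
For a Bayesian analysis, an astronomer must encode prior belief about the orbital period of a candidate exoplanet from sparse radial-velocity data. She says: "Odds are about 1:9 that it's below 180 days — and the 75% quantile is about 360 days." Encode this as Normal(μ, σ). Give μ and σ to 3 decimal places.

For Normal(μ,σ), the p-quantile is μ + z_p·σ. Here z_{0.1} = -1.282, z_{0.75} = 0.6745.
So 180 = μ − 1.282σ and 360 = μ + 0.6745σ.
Subtracting: σ = (360 − 180)/(0.6745 − (-1.282)) = 92.023.
Then μ = 180 − (-1.282)·92.023 = 297.932.

μ = 297.932, σ = 92.023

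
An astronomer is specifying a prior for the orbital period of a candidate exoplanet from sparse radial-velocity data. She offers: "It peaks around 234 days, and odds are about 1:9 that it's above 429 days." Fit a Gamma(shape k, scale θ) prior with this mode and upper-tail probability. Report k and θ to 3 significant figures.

k ≈ 6.19, θ ≈ 45.1

Gamma(k,θ) with k>1 has mode (k−1)θ, so θ = 234/(k−1).
Need P(X < 429) = 0.9 with θ tied to k this way. Start at k = 2, θ = 234: P(X<429) ≈ 0.547.
Too low — raise k to concentrate. Iterating converges to k ≈ 6.19.
Then θ = 234/(6.19−1) ≈ 45.1.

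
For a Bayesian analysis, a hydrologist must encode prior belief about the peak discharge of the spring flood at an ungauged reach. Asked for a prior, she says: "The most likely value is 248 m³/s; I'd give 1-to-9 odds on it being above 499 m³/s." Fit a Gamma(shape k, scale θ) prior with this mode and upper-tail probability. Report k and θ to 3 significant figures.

k ≈ 4.92, θ ≈ 63.2

Gamma(k,θ) with k>1 has mode (k−1)θ, so θ = 248/(k−1).
Need P(X < 499) = 0.9 with θ tied to k this way. Start at k = 2, θ = 248: P(X<499) ≈ 0.597.
Too low — raise k to concentrate. Iterating converges to k ≈ 4.92.
Then θ = 248/(4.92−1) ≈ 63.2.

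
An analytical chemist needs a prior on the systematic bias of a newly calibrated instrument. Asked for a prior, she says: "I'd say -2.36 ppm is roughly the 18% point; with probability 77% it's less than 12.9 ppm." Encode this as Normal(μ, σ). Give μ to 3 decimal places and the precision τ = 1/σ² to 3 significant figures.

μ = 6.084, τ = 0.0118

For Normal(μ,σ), the p-quantile is μ + z_p·σ. Here z_{0.18} = -0.9154, z_{0.77} = 0.7388.
So -2.36 = μ − 0.9154σ and 12.9 = μ + 0.7388σ.
Subtracting: σ = (12.9 − -2.36)/(0.7388 − (-0.9154)) = 9.225.
Then μ = -2.36 − (-0.9154)·9.225 = 6.084.
Precision τ = 1/σ² = 1/9.225² = 0.0118.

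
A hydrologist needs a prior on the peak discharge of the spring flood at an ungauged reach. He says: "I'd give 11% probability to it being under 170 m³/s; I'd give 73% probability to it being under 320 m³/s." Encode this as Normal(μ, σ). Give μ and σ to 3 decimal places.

μ = 270.025, σ = 81.551

The p-quantile of Normal(μ,σ) is μ + z_p·σ, with z_{0.11} = -1.227 and z_{0.73} = 0.6128.
Eliminate σ: μ = (z₂·x₁ − z₁·x₂)/(z₂ − z₁) = (0.6128·170 − (-1.227)·320)/1.839 = 270.025.
Then σ = (x₂ − x₁)/(z₂ − z₁) = (320 − 170)/1.839 = 81.551.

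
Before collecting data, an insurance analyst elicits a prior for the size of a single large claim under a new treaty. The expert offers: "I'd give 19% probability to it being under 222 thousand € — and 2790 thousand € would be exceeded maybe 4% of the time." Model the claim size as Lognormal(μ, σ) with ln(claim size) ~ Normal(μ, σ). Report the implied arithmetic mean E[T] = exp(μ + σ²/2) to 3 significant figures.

If T ~ Lognormal(μ,σ) then ln T ~ Normal(μ,σ), so the p-quantile of ln T is μ + z_p·σ.
ln(222) = 5.403 and ln(2790) = 7.934; z_{0.19} = -0.8779, z_{0.96} = 1.751.
σ = (7.934 − 5.403)/(1.751 − (-0.8779)) = 0.963.
μ = 5.403 − (-0.8779)·0.963 = 6.248.
E[T] = exp(μ + σ²/2) = exp(6.248 + 0.4636) = 822 thousand €.

E[T] ≈ 822 thousand €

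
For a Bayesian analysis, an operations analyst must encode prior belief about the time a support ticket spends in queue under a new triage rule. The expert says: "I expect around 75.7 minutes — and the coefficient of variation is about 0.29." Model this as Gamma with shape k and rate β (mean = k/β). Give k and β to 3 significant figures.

For Gamma(k, rate β): mean = k/β, variance = k/β², so CV = 1/√k.
CV = 0.29, hence k = 1/CV² = 11.9.
Then β = k/mean = 11.9/75.7 = 0.157.

k ≈ 11.9, β ≈ 0.157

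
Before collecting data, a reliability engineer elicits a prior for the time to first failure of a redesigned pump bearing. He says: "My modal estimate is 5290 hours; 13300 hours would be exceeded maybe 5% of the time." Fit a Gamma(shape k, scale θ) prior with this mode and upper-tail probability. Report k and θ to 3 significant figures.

Gamma(k,θ) with k>1 has mode (k−1)θ, so θ = 5290/(k−1).
Need P(X < 13300) = 0.95 with θ tied to k this way. Start at k = 2, θ = 5290: P(X<13300) ≈ 0.716.
Too low — raise k to concentrate. Iterating converges to k ≈ 4.19.
Then θ = 5290/(4.19−1) ≈ 1660.

k ≈ 4.19, θ ≈ 1660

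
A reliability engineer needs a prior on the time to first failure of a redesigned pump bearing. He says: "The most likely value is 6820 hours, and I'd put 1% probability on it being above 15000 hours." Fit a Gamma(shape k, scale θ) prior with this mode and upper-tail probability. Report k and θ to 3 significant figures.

Gamma(k,θ) with k>1 has mode (k−1)θ, so θ = 6820/(k−1).
Need P(X < 15000) = 0.99 with θ tied to k this way. Start at k = 2, θ = 6820: P(X<15000) ≈ 0.645.
Too low — raise k to concentrate. Iterating converges to k ≈ 8.76.
Then θ = 6820/(8.76−1) ≈ 879.

k ≈ 8.76, θ ≈ 879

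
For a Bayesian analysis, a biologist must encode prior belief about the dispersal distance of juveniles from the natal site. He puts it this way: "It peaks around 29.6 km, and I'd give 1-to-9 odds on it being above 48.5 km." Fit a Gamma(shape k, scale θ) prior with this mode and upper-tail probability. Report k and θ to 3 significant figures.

Gamma(k,θ) with k>1 has mode (k−1)θ, so θ = 29.6/(k−1).
Need P(X < 48.5) = 0.9 with θ tied to k this way. Start at k = 2, θ = 29.6: P(X<48.5) ≈ 0.487.
Too low — raise k to concentrate. Iterating converges to k ≈ 8.73.
Then θ = 29.6/(8.73−1) ≈ 3.83.

k ≈ 8.73, θ ≈ 3.83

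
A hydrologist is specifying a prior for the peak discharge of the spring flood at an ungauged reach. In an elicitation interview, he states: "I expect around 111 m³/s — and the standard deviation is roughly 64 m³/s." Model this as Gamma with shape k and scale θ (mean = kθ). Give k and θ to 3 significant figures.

For Gamma(k, scale θ): mean = kθ, variance = kθ², so CV = 1/√k.
CV = SD/mean = 64/111 = 0.5766, hence k = 1/CV² = 3.01.
Then θ = mean/k = 111/3.01 = 36.9.

k ≈ 3.01, θ ≈ 36.9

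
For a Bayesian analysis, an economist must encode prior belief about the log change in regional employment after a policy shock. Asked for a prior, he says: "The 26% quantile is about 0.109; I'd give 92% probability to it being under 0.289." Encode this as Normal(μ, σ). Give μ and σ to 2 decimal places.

The p-quantile of Normal(μ,σ) is μ + z_p·σ, with z_{0.26} = -0.6433 and z_{0.92} = 1.405.
Eliminate σ: μ = (z₂·x₁ − z₁·x₂)/(z₂ − z₁) = (1.405·0.109 − (-0.6433)·0.289)/2.048 = 0.17.
Then σ = (x₂ − x₁)/(z₂ − z₁) = (0.289 − 0.109)/2.048 = 0.09.

μ = 0.17, σ = 0.09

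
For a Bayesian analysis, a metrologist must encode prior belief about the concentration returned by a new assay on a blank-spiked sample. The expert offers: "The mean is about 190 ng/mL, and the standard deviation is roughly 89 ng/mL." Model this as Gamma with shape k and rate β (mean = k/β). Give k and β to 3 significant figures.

k ≈ 4.56, β ≈ 0.024

For Gamma(k, rate β): mean = k/β, variance = k/β², so CV = 1/√k.
CV = SD/mean = 89/190 = 0.4684, hence k = 1/CV² = 4.56.
Then β = k/mean = 4.56/190 = 0.024.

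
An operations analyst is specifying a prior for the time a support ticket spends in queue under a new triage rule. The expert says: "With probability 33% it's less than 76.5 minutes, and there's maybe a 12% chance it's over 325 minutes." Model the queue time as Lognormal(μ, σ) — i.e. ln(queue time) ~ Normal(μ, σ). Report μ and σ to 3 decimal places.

μ ≈ 4.731, σ ≈ 0.896

If T ~ Lognormal(μ,σ) then ln T ~ Normal(μ,σ), so the p-quantile of ln T is μ + z_p·σ.
ln(76.5) = 4.337 and ln(325) = 5.784; z_{0.33} = -0.4399, z_{0.88} = 1.175.
σ = (5.784 − 4.337)/(1.175 − (-0.4399)) = 0.896.
μ = 4.337 − (-0.4399)·0.896 = 4.731.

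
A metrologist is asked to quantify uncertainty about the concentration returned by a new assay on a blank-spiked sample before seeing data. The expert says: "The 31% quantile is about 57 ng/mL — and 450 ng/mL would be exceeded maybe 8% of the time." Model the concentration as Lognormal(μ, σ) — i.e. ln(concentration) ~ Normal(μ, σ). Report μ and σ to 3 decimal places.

μ ≈ 4.582, σ ≈ 1.087

If T ~ Lognormal(μ,σ) then ln T ~ Normal(μ,σ), so the p-quantile of ln T is μ + z_p·σ.
ln(57) = 4.043 and ln(450) = 6.109; z_{0.31} = -0.4959, z_{0.92} = 1.405.
σ = (6.109 − 4.043)/(1.405 − (-0.4959)) = 1.087.
μ = 4.043 − (-0.4959)·1.087 = 4.582.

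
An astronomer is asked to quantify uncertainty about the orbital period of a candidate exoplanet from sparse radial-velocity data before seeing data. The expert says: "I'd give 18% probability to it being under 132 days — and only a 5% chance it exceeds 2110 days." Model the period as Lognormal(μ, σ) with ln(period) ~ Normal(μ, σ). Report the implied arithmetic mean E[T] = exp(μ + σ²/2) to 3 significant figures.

If T ~ Lognormal(μ,σ) then ln T ~ Normal(μ,σ), so the p-quantile of ln T is μ + z_p·σ.
ln(132) = 4.883 and ln(2110) = 7.654; z_{0.18} = -0.9154, z_{0.95} = 1.645.
σ = (7.654 − 4.883)/(1.645 − (-0.9154)) = 1.083.
μ = 4.883 − (-0.9154)·1.083 = 5.874.
E[T] = exp(μ + σ²/2) = exp(5.874 + 0.5860) = 639 days.

E[T] ≈ 639 days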